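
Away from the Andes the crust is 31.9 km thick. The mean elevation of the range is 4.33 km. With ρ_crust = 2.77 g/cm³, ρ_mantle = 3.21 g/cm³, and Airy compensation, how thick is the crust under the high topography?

Root depth r = h ρ_c / (ρ_m − ρ_c) = 4.33 km × 2.77 / 0.44 = 27.26 km.
Total thickness = T + h + r = 31.9 km + 4.33 km + 27.26 km = 63.5 km.

63.5 km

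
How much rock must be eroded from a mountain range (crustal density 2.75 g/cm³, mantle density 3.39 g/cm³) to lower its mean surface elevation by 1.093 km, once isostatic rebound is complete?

5.79 km

Net drop Δ = e − u = e − e ρ_c/ρ_m = e (ρ_m − ρ_c)/ρ_m.
e = Δ ρ_m/(ρ_m − ρ_c) = 1.093 km × 3.39/0.64 = 5.79 km.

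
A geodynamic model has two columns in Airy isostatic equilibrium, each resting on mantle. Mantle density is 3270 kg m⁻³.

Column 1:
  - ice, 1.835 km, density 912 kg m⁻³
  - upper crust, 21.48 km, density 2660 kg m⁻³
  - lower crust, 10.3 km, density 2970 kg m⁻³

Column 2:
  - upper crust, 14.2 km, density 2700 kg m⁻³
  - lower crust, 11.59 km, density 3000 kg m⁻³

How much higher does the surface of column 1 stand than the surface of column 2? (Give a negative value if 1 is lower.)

For any compensation level in the mantle, the mantle terms cancel and isostasy reduces to e = (Σt_1 − Σt_2) − (Σ(ρt)_1 − Σ(ρt)_2) / ρ_m.
Σt_1 = 33.615 km; Σt_2 = 25.79 km; Σ(ρt)_1 = 89401.32; Σ(ρt)_2 = 73110 (in km·kg m⁻³).
e = (33.615 − 25.79) − (89401.32 − 73110) / 3270 = 2.84 km.

2.84 km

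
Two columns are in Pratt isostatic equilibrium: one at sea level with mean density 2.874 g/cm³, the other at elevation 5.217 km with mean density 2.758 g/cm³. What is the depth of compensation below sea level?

ρ_ref D = ρ (D + h) → D (ρ_ref − ρ) = ρ h.
D = ρ h/(ρ_ref − ρ) = 2.758 × 5.217 km/(2.874 − 2.758) = 124 km.

124 km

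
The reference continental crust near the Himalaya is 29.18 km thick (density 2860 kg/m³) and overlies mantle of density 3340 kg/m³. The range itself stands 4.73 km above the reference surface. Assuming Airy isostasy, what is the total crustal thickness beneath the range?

Root depth r = h ρ_c / (ρ_m − ρ_c) = 4.73 km × 2860 / 480 = 28.18 km.
Total thickness = T + h + r = 29.18 km + 4.73 km + 28.18 km = 62.1 km.

62.1 km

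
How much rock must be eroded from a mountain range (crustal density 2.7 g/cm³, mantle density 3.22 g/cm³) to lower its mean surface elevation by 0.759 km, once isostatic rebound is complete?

4.7 km

Net drop Δ = e − u = e − e ρ_c/ρ_m = e (ρ_m − ρ_c)/ρ_m.
e = Δ ρ_m/(ρ_m − ρ_c) = 0.759 km × 3.22/0.52 = 4.7 km.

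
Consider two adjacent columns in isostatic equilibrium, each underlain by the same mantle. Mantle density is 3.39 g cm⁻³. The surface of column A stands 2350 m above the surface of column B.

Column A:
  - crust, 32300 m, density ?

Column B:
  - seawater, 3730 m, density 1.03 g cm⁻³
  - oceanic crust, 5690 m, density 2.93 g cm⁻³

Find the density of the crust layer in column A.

Take the compensation level at the base of the deeper column (depth z_c below the surface of column A) and equate Σ ρ_i t_i down to z_c; mantle fills any gap and the z_c terms cancel.
Column A: 32300×ρ + (z_c − 32300)×3.39
Column B: 2350×0 + 3730×1.03 + 5690×2.93 + (z_c − 2350 − 9420)×3.39
The z_c×3.39 term appears on both sides and cancels. Collect the known terms of each column as K = Σ(ρt)_known − 3.39 × (depth of known layers): K_A = 0 − 3.39×32300 = −109497; K_B = 20513.6 − 3.39×(2350 + 9420) = −19386.7.
Balance: K_A + 32300×ρ = K_B, so ρ = (K_B − K_A)/32300 = 90110.3/32300 = 2.79 g cm⁻³.

2.79 g cm⁻³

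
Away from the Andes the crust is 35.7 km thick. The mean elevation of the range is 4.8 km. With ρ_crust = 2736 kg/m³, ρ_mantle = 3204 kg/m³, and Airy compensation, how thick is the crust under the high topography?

68.6 km

Root depth r = h ρ_c / (ρ_m − ρ_c) = 4.8 km × 2736 / 468 = 28.06 km.
Total thickness = T + h + r = 35.7 km + 4.8 km + 28.06 km = 68.6 km.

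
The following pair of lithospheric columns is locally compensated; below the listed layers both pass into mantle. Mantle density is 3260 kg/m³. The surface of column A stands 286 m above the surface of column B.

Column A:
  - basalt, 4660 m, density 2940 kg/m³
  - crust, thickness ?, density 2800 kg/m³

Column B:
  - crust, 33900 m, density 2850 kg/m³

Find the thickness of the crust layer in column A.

29000 m

Take the compensation level at the base of the deeper column (depth z_c below the surface of column A) and equate Σ ρ_i t_i down to z_c; mantle fills any gap and the z_c terms cancel.
Column A: 4660×2940 + x×2800 + (z_c − 4660 − x)×3260
Column B: 286×0 + 33900×2850 + (z_c − 286 − 33900)×3260
The z_c×3260 term appears on both sides and cancels. Collect the known terms of each column as K = Σ(ρt)_known − 3260 × (depth of known layers): K_A = 13700400 − 3260×4660 = −1491200; K_B = 96615000 − 3260×(286 + 33900) = −14831360.
Balance: K_A − x×(3260 − 2800) = K_B, so x = (K_A − K_B)/(3260 − 2800) = 13340200/460 = 29000 m.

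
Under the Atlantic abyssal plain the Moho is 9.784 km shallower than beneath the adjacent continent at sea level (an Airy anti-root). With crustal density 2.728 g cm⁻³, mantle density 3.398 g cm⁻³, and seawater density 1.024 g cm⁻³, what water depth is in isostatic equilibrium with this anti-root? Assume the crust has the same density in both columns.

3.85 km

Replacing a thickness d of crust by seawater at the top must be balanced by replacing crust with mantle at the base: d (ρ_c − ρ_w) = a (ρ_m − ρ_c).
d = a (ρ_m − ρ_c)/(ρ_c − ρ_w) = 9.784 km × 0.67/1.704 = 3.85 km.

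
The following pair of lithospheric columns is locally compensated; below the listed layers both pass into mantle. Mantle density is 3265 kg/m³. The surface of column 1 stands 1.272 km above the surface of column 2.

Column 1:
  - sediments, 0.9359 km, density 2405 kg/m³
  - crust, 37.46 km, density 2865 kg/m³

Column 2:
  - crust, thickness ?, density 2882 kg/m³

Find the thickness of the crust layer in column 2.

Take the compensation level at the base of the deeper column (depth z_c below the surface of column 1) and equate Σ ρ_i t_i down to z_c; mantle fills any gap and the z_c terms cancel.
Column 1: 0.9359×2405 + 37.46×2865 + (z_c − 38.3959)×3265
Column 2: 1.272×0 + x×2882 + (z_c − 1.272 − 0 − x)×3265
The z_c×3265 term appears on both sides and cancels. Collect the known terms of each column as K = Σ(ρt)_known − 3265 × (depth of known layers): K_1 = 109573.739 − 3265×38.3959 = −15788.874; K_2 = 0 − 3265×(1.272 + 0) = −4153.08.
Balance: K_1 = K_2 − x×(3265 − 2882), so x = (K_2 − K_1)/(3265 − 2882) = 11635.8/383 = 30.4 km.

30.4 km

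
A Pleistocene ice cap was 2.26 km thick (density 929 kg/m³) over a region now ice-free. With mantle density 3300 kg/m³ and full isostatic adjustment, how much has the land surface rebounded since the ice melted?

0.636 km

Removing the load lets mantle flow back in; uplift u satisfies ρ_ice t = ρ_m u.
u = t ρ_ice/ρ_m = 2.26 km × 929/3300 = 0.636 km.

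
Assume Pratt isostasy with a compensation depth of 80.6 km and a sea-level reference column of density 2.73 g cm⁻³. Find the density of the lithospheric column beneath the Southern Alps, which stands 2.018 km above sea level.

Pratt balance: ρ_ref D = ρ (D + h).
ρ = ρ_ref D/(D + h) = 2.73 × 80.6 km/(80.6 km + 2.018 km) = 2.66 g cm⁻³.

2.66 g cm⁻³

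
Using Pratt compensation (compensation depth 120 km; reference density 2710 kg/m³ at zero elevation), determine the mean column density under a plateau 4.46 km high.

Pratt balance: ρ_ref D = ρ (D + h).
ρ = ρ_ref D/(D + h) = 2710 × 120 km/(120 km + 4.46 km) = 2610 kg/m³.

2610 kg/m³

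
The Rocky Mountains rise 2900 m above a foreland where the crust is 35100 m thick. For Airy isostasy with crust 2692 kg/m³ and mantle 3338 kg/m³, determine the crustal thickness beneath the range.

Root depth r = h ρ_c / (ρ_m − ρ_c) = 2900 m × 2692 / 646 = 12080 m.
Total thickness = T + h + r = 35100 m + 2900 m + 12080 m = 50100 m.

50100 m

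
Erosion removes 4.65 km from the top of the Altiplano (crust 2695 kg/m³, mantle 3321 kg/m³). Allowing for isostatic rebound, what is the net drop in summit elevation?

0.877 km

Rebound u = e ρ_c/ρ_m = 4.65 km × 2695/3321 = 3.773 km.
Net surface drop = e − u = 4.65 km − 3.773 km = e (ρ_m − ρ_c)/ρ_m = 0.877 km.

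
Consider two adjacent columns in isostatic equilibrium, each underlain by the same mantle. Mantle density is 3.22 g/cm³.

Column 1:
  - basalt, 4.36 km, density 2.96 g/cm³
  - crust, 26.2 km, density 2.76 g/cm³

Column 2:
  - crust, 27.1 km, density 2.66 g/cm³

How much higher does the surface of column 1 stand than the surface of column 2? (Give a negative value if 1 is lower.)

−0.618 km

For any compensation level in the mantle, the mantle terms cancel and isostasy reduces to e = (Σt_1 − Σt_2) − (Σ(ρt)_1 − Σ(ρt)_2) / ρ_m.
Σt_1 = 30.56 km; Σt_2 = 27.1 km; Σ(ρt)_1 = 85.2176; Σ(ρt)_2 = 72.086 (in km·g/cm³).
e = (30.56 − 27.1) − (85.2176 − 72.086) / 3.22 = −0.618 km.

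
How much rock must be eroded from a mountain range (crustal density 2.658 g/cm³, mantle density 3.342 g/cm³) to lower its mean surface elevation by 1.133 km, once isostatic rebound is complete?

5.54 km

Net drop Δ = e − u = e − e ρ_c/ρ_m = e (ρ_m − ρ_c)/ρ_m.
e = Δ ρ_m/(ρ_m − ρ_c) = 1.133 km × 3.342/0.684 = 5.54 km.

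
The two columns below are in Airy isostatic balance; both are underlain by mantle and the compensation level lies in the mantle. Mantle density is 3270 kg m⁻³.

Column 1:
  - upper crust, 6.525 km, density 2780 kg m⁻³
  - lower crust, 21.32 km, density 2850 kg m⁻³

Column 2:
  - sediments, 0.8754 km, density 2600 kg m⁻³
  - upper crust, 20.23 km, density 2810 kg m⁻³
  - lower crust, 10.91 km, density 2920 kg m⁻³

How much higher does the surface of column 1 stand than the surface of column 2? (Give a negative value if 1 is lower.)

−0.477 km

For any compensation level in the mantle, the mantle terms cancel and isostasy reduces to e = (Σt_1 − Σt_2) − (Σ(ρt)_1 − Σ(ρt)_2) / ρ_m.
Σt_1 = 27.845 km; Σt_2 = 32.0154 km; Σ(ρt)_1 = 78901.5; Σ(ρt)_2 = 90979.54 (in km·kg m⁻³).
e = (27.845 − 32.0154) − (78901.5 − 90979.54) / 3270 = −0.477 km.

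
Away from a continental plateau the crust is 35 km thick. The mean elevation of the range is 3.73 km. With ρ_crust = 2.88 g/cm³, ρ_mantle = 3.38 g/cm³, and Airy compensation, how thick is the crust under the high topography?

60.2 km

Root depth r = h ρ_c / (ρ_m − ρ_c) = 3.73 km × 2.88 / 0.5 = 21.48 km.
Total thickness = T + h + r = 35 km + 3.73 km + 21.48 km = 60.2 km.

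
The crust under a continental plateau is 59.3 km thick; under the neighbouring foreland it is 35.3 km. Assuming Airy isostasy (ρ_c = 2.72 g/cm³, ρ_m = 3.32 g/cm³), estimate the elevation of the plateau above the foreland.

4.34 km

Excess crust Δ = 59.3 km − 35.3 km = 24 km, split between elevation h and root r with h + r = Δ.
Airy balance ρ_c h = (ρ_m − ρ_c) r gives r = h ρ_c/(ρ_m − ρ_c), so h (1 + ρ_c/(ρ_m − ρ_c)) = Δ, i.e. h = Δ (ρ_m − ρ_c)/ρ_m.
h = 24 km × 0.6/3.32 = 4.34 km.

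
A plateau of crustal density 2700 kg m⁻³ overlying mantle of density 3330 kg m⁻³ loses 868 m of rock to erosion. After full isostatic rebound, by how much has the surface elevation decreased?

Rebound u = e ρ_c/ρ_m = 868 m × 2700/3330 = 703.8 m.
Net surface drop = e − u = 868 m − 703.8 m = e (ρ_m − ρ_c)/ρ_m = 164 m.

164 m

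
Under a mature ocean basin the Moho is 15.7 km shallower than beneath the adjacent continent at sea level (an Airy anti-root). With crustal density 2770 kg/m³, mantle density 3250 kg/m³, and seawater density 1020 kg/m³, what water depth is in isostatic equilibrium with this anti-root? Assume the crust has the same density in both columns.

4.31 km

Replacing a thickness d of crust by seawater at the top must be balanced by replacing crust with mantle at the base: d (ρ_c − ρ_w) = a (ρ_m − ρ_c).
d = a (ρ_m − ρ_c)/(ρ_c − ρ_w) = 15.7 km × 480/1750 = 4.31 km.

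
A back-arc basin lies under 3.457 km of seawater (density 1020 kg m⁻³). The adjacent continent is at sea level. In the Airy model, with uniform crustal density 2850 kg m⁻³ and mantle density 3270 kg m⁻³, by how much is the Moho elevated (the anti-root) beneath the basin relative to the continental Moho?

Balancing pressure at the compensation depth: replacing crust with seawater at the top is compensated by replacing crust with mantle at the base: d (ρ_c − ρ_w) = a (ρ_m − ρ_c).
a = d (ρ_c − ρ_w)/(ρ_m − ρ_c) = 3.457 km × 1830/420 = 15.1 km.

15.1 km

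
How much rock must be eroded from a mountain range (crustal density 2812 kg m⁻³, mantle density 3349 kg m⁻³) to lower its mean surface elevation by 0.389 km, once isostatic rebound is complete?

2.43 km

Net drop Δ = e − u = e − e ρ_c/ρ_m = e (ρ_m − ρ_c)/ρ_m.
e = Δ ρ_m/(ρ_m − ρ_c) = 0.389 km × 3349/537 = 2.43 km.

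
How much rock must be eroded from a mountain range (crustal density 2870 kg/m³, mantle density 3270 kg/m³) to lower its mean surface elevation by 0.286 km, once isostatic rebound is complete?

2.34 km

Net drop Δ = e − u = e − e ρ_c/ρ_m = e (ρ_m − ρ_c)/ρ_m.
e = Δ ρ_m/(ρ_m − ρ_c) = 0.286 km × 3270/400 = 2.34 km.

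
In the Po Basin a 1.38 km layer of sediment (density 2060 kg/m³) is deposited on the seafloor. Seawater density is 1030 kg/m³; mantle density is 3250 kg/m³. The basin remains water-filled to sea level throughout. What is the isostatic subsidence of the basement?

0.64 km

Submarine loading: the sediment displaces seawater, and the subsidence is in turn flooded, so s (ρ_m − ρ_w) = t (ρ_sed − ρ_w).
s = 1.38 km × (2060 − 1030) / (3250 − 1030) = 0.64 km.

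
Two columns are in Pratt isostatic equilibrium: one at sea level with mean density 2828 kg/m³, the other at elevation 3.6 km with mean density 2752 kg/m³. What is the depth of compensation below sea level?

130 km

ρ_ref D = ρ (D + h) → D (ρ_ref − ρ) = ρ h.
D = ρ h/(ρ_ref − ρ) = 2752 × 3.6 km/(2828 − 2752) = 130 km.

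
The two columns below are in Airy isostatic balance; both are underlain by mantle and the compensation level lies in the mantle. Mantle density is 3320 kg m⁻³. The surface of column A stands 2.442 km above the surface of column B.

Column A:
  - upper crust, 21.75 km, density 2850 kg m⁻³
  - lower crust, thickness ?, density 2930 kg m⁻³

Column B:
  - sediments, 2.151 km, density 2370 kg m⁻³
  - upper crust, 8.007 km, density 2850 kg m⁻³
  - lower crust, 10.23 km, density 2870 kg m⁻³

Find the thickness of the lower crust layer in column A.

Take the compensation level at the base of the deeper column (depth z_c below the surface of column A) and equate Σ ρ_i t_i down to z_c; mantle fills any gap and the z_c terms cancel.
Column A: 21.75×2850 + x×2930 + (z_c − 21.75 − x)×3320
Column B: 2.442×0 + 2.151×2370 + 8.007×2850 + 10.23×2870 + (z_c − 2.442 − 20.388)×3320
The z_c×3320 term appears on both sides and cancels. Collect the known terms of each column as K = Σ(ρt)_known − 3320 × (depth of known layers): K_A = 61987.5 − 3320×21.75 = −10222.5; K_B = 57277.92 − 3320×(2.442 + 20.388) = −18517.68.
Balance: K_A − x×(3320 − 2930) = K_B, so x = (K_A − K_B)/(3320 − 2930) = 8295.18/390 = 21.3 km.

21.3 km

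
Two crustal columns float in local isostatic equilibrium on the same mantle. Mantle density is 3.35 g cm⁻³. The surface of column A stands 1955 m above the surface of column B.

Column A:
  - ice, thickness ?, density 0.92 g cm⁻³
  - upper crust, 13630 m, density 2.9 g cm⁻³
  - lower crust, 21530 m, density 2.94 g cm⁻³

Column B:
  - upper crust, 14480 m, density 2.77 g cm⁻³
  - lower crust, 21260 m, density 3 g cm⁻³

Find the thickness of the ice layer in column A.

Take the compensation level at the base of the deeper column (depth z_c below the surface of column A) and equate Σ ρ_i t_i down to z_c; mantle fills any gap and the z_c terms cancel.
Column A: x×0.92 + 13630×2.9 + 21530×2.94 + (z_c − 35160 − x)×3.35
Column B: 1955×0 + 14480×2.77 + 21260×3 + (z_c − 1955 − 35740)×3.35
The z_c×3.35 term appears on both sides and cancels. Collect the known terms of each column as K = Σ(ρt)_known − 3.35 × (depth of known layers): K_A = 102825.2 − 3.35×35160 = −14960.8; K_B = 103889.6 − 3.35×(1955 + 35740) = −22388.65.
Balance: K_A − x×(3.35 − 0.92) = K_B, so x = (K_A − K_B)/(3.35 − 0.92) = 7427.85/2.43 = 3060 m.

3060 m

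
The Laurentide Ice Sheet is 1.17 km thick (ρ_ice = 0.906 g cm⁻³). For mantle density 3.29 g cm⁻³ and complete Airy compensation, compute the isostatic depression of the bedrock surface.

By Archimedes' principle applied to the lithosphere: the ice load ρ_ice t is balanced by mantle displaced below, ρ_m s.
s = t ρ_ice / ρ_m = 1.17 km × 0.906/3.29 = 0.322 km.

0.322 km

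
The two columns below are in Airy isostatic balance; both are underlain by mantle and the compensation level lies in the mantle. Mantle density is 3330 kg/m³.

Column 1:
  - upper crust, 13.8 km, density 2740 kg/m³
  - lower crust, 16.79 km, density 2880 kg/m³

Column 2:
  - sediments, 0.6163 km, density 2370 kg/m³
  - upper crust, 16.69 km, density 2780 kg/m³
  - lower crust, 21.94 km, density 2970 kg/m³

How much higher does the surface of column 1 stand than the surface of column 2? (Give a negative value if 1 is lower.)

−0.592 km

For any compensation level in the mantle, the mantle terms cancel and isostasy reduces to e = (Σt_1 − Σt_2) − (Σ(ρt)_1 − Σ(ρt)_2) / ρ_m.
Σt_1 = 30.59 km; Σt_2 = 39.2463 km; Σ(ρt)_1 = 86167.2; Σ(ρt)_2 = 113020.631 (in km·kg/m³).
e = (30.59 − 39.2463) − (86167.2 − 113020.631) / 3330 = −0.592 km.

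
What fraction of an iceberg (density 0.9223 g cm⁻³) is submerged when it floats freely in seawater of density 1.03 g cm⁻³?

0.895

Submerged fraction = ρ_obj/ρ_fluid = 0.9223/1.03 = 0.895.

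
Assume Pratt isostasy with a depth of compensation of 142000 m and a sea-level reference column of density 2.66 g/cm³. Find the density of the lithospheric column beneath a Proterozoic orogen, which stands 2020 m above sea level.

2.62 g/cm³

Pratt balance: ρ_ref D = ρ (D + h).
ρ = ρ_ref D/(D + h) = 2.66 × 142000 m/(142000 m + 2020 m) = 2.62 g/cm³.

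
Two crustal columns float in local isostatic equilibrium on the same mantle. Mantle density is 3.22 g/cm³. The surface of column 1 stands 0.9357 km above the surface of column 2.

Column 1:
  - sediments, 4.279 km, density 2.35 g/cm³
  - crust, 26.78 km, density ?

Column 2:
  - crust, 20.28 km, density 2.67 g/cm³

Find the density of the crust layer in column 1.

2.83 g/cm³

Take the compensation level at the base of the deeper column (depth z_c below the surface of column 1) and equate Σ ρ_i t_i down to z_c; mantle fills any gap and the z_c terms cancel.
Column 1: 4.279×2.35 + 26.78×ρ + (z_c − 31.059)×3.22
Column 2: 0.9357×0 + 20.28×2.67 + (z_c − 0.9357 − 20.28)×3.22
The z_c×3.22 term appears on both sides and cancels. Collect the known terms of each column as K = Σ(ρt)_known − 3.22 × (depth of known layers): K_1 = 10.05565 − 3.22×31.059 = −89.95433; K_2 = 54.1476 − 3.22×(0.9357 + 20.28) = −14.166954.
Balance: K_1 + 26.78×ρ = K_2, so ρ = (K_2 − K_1)/26.78 = 75.7874/26.78 = 2.83 g/cm³.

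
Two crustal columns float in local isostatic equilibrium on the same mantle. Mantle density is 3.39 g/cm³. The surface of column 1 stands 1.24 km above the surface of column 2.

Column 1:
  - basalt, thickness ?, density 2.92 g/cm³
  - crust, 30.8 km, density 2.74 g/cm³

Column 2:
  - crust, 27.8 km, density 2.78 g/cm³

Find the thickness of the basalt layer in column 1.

Take the compensation level at the base of the deeper column (depth z_c below the surface of column 1) and equate Σ ρ_i t_i down to z_c; mantle fills any gap and the z_c terms cancel.
Column 1: x×2.92 + 30.8×2.74 + (z_c − 30.8 − x)×3.39
Column 2: 1.24×0 + 27.8×2.78 + (z_c − 1.24 − 27.8)×3.39
The z_c×3.39 term appears on both sides and cancels. Collect the known terms of each column as K = Σ(ρt)_known − 3.39 × (depth of known layers): K_1 = 84.392 − 3.39×30.8 = −20.02; K_2 = 77.284 − 3.39×(1.24 + 27.8) = −21.1616.
Balance: K_1 − x×(3.39 − 2.92) = K_2, so x = (K_1 − K_2)/(3.39 − 2.92) = 1.1416/0.47 = 2.43 km.

2.43 km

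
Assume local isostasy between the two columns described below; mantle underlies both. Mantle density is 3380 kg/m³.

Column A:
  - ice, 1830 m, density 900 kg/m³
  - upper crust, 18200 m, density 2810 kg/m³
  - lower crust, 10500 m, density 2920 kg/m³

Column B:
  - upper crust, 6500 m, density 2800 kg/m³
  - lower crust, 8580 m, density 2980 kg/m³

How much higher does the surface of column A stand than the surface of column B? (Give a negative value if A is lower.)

3710 m

For any compensation level in the mantle, the mantle terms cancel and isostasy reduces to e = (Σt_A − Σt_B) − (Σ(ρt)_A − Σ(ρt)_B) / ρ_m.
Σt_A = 30530 m; Σt_B = 15080 m; Σ(ρt)_A = 83449000; Σ(ρt)_B = 43768400 (in m·kg/m³).
e = (30530 − 15080) − (83449000 − 43768400) / 3380 = 3710 m.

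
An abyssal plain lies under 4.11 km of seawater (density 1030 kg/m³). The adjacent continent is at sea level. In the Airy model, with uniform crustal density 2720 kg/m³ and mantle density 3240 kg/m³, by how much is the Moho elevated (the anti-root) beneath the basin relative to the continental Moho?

13.4 km

For local isostatic compensation: replacing crust with seawater at the top is compensated by replacing crust with mantle at the base: d (ρ_c − ρ_w) = a (ρ_m − ρ_c).
a = d (ρ_c − ρ_w)/(ρ_m − ρ_c) = 4.11 km × 1690/520 = 13.4 km.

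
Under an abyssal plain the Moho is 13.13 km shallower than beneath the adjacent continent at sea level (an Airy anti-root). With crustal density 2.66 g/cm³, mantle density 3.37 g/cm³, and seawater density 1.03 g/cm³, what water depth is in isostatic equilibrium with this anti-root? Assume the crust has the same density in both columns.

5.72 km

Replacing a thickness d of crust by seawater at the top must be balanced by replacing crust with mantle at the base: d (ρ_c − ρ_w) = a (ρ_m − ρ_c).
d = a (ρ_m − ρ_c)/(ρ_c − ρ_w) = 13.13 km × 0.71/1.63 = 5.72 km.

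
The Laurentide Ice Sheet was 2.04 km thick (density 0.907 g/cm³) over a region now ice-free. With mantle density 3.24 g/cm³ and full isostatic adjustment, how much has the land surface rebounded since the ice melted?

Removing the load lets mantle flow back in; uplift u satisfies ρ_ice t = ρ_m u.
u = t ρ_ice/ρ_m = 2.04 km × 0.907/3.24 = 0.571 km.

0.571 km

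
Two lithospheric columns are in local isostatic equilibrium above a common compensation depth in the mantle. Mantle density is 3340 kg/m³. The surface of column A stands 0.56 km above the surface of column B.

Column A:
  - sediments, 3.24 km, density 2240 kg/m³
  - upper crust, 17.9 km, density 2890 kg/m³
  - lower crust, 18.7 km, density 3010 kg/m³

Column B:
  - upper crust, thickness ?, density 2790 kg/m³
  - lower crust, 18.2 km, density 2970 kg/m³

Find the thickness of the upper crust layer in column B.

Take the compensation level at the base of the deeper column (depth z_c below the surface of column A) and equate Σ ρ_i t_i down to z_c; mantle fills any gap and the z_c terms cancel.
Column A: 3.24×2240 + 17.9×2890 + 18.7×3010 + (z_c − 39.84)×3340
Column B: 0.56×0 + x×2790 + 18.2×2970 + (z_c − 0.56 − 18.2 − x)×3340
The z_c×3340 term appears on both sides and cancels. Collect the known terms of each column as K = Σ(ρt)_known − 3340 × (depth of known layers): K_A = 115275.6 − 3340×39.84 = −17790; K_B = 54054 − 3340×(0.56 + 18.2) = −8604.4.
Balance: K_A = K_B − x×(3340 − 2790), so x = (K_B − K_A)/(3340 − 2790) = 9185.6/550 = 16.7 km.

16.7 km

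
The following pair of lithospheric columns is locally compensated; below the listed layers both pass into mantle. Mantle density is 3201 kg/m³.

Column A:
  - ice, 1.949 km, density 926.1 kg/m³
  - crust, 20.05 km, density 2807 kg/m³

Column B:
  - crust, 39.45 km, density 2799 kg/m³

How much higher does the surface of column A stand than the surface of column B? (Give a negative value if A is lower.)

−1.1 km

For any compensation level in the mantle, the mantle terms cancel and isostasy reduces to e = (Σt_A − Σt_B) − (Σ(ρt)_A − Σ(ρt)_B) / ρ_m.
Σt_A = 21.999 km; Σt_B = 39.45 km; Σ(ρt)_A = 58085.3189; Σ(ρt)_B = 110420.55 (in km·kg/m³).
e = (21.999 − 39.45) − (58085.3189 − 110420.55) / 3201 = −1.1 km.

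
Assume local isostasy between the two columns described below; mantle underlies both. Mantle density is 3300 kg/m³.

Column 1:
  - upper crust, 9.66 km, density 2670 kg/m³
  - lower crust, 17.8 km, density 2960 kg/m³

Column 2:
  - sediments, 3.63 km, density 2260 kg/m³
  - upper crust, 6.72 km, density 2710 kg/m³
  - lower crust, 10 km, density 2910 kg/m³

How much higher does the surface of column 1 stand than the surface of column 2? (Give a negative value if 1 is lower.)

0.151 km

For any compensation level in the mantle, the mantle terms cancel and isostasy reduces to e = (Σt_1 − Σt_2) − (Σ(ρt)_1 − Σ(ρt)_2) / ρ_m.
Σt_1 = 27.46 km; Σt_2 = 20.35 km; Σ(ρt)_1 = 78480.2; Σ(ρt)_2 = 55515 (in km·kg/m³).
e = (27.46 − 20.35) − (78480.2 − 55515) / 3300 = 0.151 km.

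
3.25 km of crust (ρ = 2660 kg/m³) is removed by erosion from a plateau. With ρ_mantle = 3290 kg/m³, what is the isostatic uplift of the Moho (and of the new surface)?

2.63 km

Unloading: uplift u = e ρ_c/ρ_m = 3.25 km × 2660/3290 = 2.63 km.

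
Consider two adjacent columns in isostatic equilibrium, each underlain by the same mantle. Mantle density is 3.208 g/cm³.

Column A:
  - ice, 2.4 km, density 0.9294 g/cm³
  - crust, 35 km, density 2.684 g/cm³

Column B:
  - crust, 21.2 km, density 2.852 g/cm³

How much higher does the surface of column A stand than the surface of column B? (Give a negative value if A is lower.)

5.07 km

For any compensation level in the mantle, the mantle terms cancel and isostasy reduces to e = (Σt_A − Σt_B) − (Σ(ρt)_A − Σ(ρt)_B) / ρ_m.
Σt_A = 37.4 km; Σt_B = 21.2 km; Σ(ρt)_A = 96.17056; Σ(ρt)_B = 60.4624 (in km·g/cm³).
e = (37.4 − 21.2) − (96.17056 − 60.4624) / 3.208 = 5.07 km.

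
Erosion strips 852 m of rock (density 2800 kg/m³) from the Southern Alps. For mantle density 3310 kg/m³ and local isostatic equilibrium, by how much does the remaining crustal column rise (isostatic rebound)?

Unloading: uplift u = e ρ_c/ρ_m = 852 m × 2800/3310 = 721 m.

721 m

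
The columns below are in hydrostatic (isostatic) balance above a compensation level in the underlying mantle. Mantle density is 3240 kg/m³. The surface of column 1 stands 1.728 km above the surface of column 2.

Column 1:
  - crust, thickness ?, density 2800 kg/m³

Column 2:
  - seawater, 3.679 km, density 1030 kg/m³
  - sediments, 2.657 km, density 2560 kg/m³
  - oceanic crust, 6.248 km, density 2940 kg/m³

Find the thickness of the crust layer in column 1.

39.6 km

Take the compensation level at the base of the deeper column (depth z_c below the surface of column 1) and equate Σ ρ_i t_i down to z_c; mantle fills any gap and the z_c terms cancel.
Column 1: x×2800 + (z_c − 0 − x)×3240
Column 2: 1.728×0 + 3.679×1030 + 2.657×2560 + 6.248×2940 + (z_c − 1.728 − 12.584)×3240
The z_c×3240 term appears on both sides and cancels. Collect the known terms of each column as K = Σ(ρt)_known − 3240 × (depth of known layers): K_1 = 0 − 3240×0 = 0; K_2 = 28960.41 − 3240×(1.728 + 12.584) = −17410.47.
Balance: K_1 − x×(3240 − 2800) = K_2, so x = (K_1 − K_2)/(3240 − 2800) = 17410.5/440 = 39.6 km.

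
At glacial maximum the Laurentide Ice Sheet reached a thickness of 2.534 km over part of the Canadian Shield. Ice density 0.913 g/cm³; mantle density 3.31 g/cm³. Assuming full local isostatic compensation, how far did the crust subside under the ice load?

Balancing pressure at the compensation depth: the ice load ρ_ice t is balanced by mantle displaced below, ρ_m s.
s = t ρ_ice / ρ_m = 2.534 km × 0.913/3.31 = 0.699 km.

0.699 km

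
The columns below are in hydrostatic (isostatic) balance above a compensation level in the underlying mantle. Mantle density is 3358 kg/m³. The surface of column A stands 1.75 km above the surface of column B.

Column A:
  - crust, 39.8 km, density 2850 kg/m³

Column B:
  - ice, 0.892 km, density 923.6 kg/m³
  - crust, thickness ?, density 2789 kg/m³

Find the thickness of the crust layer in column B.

21.4 km

Take the compensation level at the base of the deeper column (depth z_c below the surface of column A) and equate Σ ρ_i t_i down to z_c; mantle fills any gap and the z_c terms cancel.
Column A: 39.8×2850 + (z_c − 39.8)×3358
Column B: 1.75×0 + 0.892×923.6 + x×2789 + (z_c − 1.75 − 0.892 − x)×3358
The z_c×3358 term appears on both sides and cancels. Collect the known terms of each column as K = Σ(ρt)_known − 3358 × (depth of known layers): K_A = 113430 − 3358×39.8 = −20218.4; K_B = 823.8512 − 3358×(1.75 + 0.892) = −8047.9848.
Balance: K_A = K_B − x×(3358 − 2789), so x = (K_B − K_A)/(3358 − 2789) = 12170.4/569 = 21.4 km.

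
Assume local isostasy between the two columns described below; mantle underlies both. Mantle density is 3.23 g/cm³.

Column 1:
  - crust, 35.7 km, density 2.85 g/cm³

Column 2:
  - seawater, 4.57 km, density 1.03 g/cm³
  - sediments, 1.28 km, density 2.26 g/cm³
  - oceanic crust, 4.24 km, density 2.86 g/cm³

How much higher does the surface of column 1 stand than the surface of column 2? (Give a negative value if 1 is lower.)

0.217 km

For any compensation level in the mantle, the mantle terms cancel and isostasy reduces to e = (Σt_1 − Σt_2) − (Σ(ρt)_1 − Σ(ρt)_2) / ρ_m.
Σt_1 = 35.7 km; Σt_2 = 10.09 km; Σ(ρt)_1 = 101.745; Σ(ρt)_2 = 19.7263 (in km·g/cm³).
e = (35.7 − 10.09) − (101.745 − 19.7263) / 3.23 = 0.217 km.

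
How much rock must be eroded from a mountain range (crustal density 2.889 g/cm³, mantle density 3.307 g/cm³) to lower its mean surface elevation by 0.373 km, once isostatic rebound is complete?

Net drop Δ = e − u = e − e ρ_c/ρ_m = e (ρ_m − ρ_c)/ρ_m.
e = Δ ρ_m/(ρ_m − ρ_c) = 0.373 km × 3.307/0.418 = 2.95 km.

2.95 km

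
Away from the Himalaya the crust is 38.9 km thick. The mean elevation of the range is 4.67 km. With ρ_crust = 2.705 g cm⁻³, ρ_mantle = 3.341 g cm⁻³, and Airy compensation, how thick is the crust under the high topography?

Root depth r = h ρ_c / (ρ_m − ρ_c) = 4.67 km × 2.705 / 0.636 = 19.86 km.
Total thickness = T + h + r = 38.9 km + 4.67 km + 19.86 km = 63.4 km.

63.4 km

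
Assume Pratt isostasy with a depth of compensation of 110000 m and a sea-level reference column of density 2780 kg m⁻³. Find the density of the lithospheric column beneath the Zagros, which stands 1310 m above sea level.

Pratt balance: ρ_ref D = ρ (D + h).
ρ = ρ_ref D/(D + h) = 2780 × 110000 m/(110000 m + 1310 m) = 2750 kg m⁻³.

2750 kg m⁻³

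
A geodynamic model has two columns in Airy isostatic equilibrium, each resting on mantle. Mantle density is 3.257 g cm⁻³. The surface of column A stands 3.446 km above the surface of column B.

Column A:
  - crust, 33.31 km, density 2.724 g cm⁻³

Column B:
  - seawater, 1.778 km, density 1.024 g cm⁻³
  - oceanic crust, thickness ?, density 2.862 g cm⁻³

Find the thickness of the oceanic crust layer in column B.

Take the compensation level at the base of the deeper column (depth z_c below the surface of column A) and equate Σ ρ_i t_i down to z_c; mantle fills any gap and the z_c terms cancel.
Column A: 33.31×2.724 + (z_c − 33.31)×3.257
Column B: 3.446×0 + 1.778×1.024 + x×2.862 + (z_c − 3.446 − 1.778 − x)×3.257
The z_c×3.257 term appears on both sides and cancels. Collect the known terms of each column as K = Σ(ρt)_known − 3.257 × (depth of known layers): K_A = 90.73644 − 3.257×33.31 = −17.75423; K_B = 1.820672 − 3.257×(3.446 + 1.778) = −15.193896.
Balance: K_A = K_B − x×(3.257 − 2.862), so x = (K_B − K_A)/(3.257 − 2.862) = 2.56033/0.395 = 6.48 km.

6.48 km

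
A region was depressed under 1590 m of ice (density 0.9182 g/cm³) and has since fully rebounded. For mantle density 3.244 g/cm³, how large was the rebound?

450 m

Removing the load lets mantle flow back in; uplift u satisfies ρ_ice t = ρ_m u.
u = t ρ_ice/ρ_m = 1590 m × 0.9182/3.244 = 450 m.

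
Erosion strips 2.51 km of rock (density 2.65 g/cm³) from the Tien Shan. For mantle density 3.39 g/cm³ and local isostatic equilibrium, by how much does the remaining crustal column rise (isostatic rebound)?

Unloading: uplift u = e ρ_c/ρ_m = 2.51 km × 2.65/3.39 = 1.96 km.

1.96 km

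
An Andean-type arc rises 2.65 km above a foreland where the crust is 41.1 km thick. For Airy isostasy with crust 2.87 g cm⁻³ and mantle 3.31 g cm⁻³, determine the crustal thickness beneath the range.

Root depth r = h ρ_c / (ρ_m − ρ_c) = 2.65 km × 2.87 / 0.44 = 17.29 km.
Total thickness = T + h + r = 41.1 km + 2.65 km + 17.29 km = 61 km.

61 km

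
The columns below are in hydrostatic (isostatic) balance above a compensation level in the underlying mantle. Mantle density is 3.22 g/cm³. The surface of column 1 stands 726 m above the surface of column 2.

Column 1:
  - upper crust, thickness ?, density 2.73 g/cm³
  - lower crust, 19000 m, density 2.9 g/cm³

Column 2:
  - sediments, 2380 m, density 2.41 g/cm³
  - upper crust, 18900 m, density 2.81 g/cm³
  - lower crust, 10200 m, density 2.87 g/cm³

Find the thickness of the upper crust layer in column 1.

Take the compensation level at the base of the deeper column (depth z_c below the surface of column 1) and equate Σ ρ_i t_i down to z_c; mantle fills any gap and the z_c terms cancel.
Column 1: x×2.73 + 19000×2.9 + (z_c − 19000 − x)×3.22
Column 2: 726×0 + 2380×2.41 + 18900×2.81 + 10200×2.87 + (z_c − 726 − 31480)×3.22
The z_c×3.22 term appears on both sides and cancels. Collect the known terms of each column as K = Σ(ρt)_known − 3.22 × (depth of known layers): K_1 = 55100 − 3.22×19000 = −6080; K_2 = 88118.8 − 3.22×(726 + 31480) = −15584.52.
Balance: K_1 − x×(3.22 − 2.73) = K_2, so x = (K_1 − K_2)/(3.22 − 2.73) = 9504.52/0.49 = 19400 m.

19400 m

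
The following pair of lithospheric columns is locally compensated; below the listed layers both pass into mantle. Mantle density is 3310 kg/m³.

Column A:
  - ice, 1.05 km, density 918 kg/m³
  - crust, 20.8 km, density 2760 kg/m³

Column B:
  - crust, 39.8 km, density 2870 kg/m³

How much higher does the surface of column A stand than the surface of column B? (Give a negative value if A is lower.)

−1.08 km

For any compensation level in the mantle, the mantle terms cancel and isostasy reduces to e = (Σt_A − Σt_B) − (Σ(ρt)_A − Σ(ρt)_B) / ρ_m.
Σt_A = 21.85 km; Σt_B = 39.8 km; Σ(ρt)_A = 58371.9; Σ(ρt)_B = 114226 (in km·kg/m³).
e = (21.85 − 39.8) − (58371.9 − 114226) / 3310 = −1.08 km.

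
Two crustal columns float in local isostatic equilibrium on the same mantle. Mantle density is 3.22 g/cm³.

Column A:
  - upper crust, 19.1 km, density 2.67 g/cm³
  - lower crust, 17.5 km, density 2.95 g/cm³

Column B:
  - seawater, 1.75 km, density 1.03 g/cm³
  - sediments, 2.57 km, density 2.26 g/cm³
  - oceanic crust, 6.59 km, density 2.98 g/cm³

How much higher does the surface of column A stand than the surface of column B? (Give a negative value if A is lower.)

For any compensation level in the mantle, the mantle terms cancel and isostasy reduces to e = (Σt_A − Σt_B) − (Σ(ρt)_A − Σ(ρt)_B) / ρ_m.
Σt_A = 36.6 km; Σt_B = 10.91 km; Σ(ρt)_A = 102.622; Σ(ρt)_B = 27.2489 (in km·g/cm³).
e = (36.6 − 10.91) − (102.622 − 27.2489) / 3.22 = 2.28 km.

2.28 km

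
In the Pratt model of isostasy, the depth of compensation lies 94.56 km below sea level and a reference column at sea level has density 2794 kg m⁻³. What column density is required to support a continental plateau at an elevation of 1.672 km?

Pratt balance: ρ_ref D = ρ (D + h).
ρ = ρ_ref D/(D + h) = 2794 × 94.56 km/(94.56 km + 1.672 km) = 2750 kg m⁻³.

2750 kg m⁻³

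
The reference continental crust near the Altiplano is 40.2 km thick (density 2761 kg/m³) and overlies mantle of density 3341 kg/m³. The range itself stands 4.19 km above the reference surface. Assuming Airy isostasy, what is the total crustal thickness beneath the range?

Root depth r = h ρ_c / (ρ_m − ρ_c) = 4.19 km × 2761 / 580 = 19.95 km.
Total thickness = T + h + r = 40.2 km + 4.19 km + 19.95 km = 64.3 km.

64.3 km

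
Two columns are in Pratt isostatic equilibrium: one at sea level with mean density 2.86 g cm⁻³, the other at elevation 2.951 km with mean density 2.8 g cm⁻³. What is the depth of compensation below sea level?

ρ_ref D = ρ (D + h) → D (ρ_ref − ρ) = ρ h.
D = ρ h/(ρ_ref − ρ) = 2.8 × 2.951 km/(2.86 − 2.8) = 138 km.

138 km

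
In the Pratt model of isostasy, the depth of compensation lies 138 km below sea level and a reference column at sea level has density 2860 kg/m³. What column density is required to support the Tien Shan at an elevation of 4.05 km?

Pratt balance: ρ_ref D = ρ (D + h).
ρ = ρ_ref D/(D + h) = 2860 × 138 km/(138 km + 4.05 km) = 2780 kg/m³.

2780 kg/m³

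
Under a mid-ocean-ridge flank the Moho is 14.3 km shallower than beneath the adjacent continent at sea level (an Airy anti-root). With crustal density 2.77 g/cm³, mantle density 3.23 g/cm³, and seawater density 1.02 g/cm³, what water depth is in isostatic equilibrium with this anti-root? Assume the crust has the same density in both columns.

Replacing a thickness d of crust by seawater at the top must be balanced by replacing crust with mantle at the base: d (ρ_c − ρ_w) = a (ρ_m − ρ_c).
d = a (ρ_m − ρ_c)/(ρ_c − ρ_w) = 14.3 km × 0.46/1.75 = 3.76 km.

3.76 km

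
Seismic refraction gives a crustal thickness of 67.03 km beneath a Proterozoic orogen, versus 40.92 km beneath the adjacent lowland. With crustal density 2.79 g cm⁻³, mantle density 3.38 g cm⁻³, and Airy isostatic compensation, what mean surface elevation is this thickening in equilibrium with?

Excess crust Δ = 67.03 km − 40.92 km = 26.11 km, split between elevation h and root r with h + r = Δ.
Airy balance ρ_c h = (ρ_m − ρ_c) r gives r = h ρ_c/(ρ_m − ρ_c), so h (1 + ρ_c/(ρ_m − ρ_c)) = Δ, i.e. h = Δ (ρ_m − ρ_c)/ρ_m.
h = 26.11 km × 0.59/3.38 = 4.56 km.

4.56 km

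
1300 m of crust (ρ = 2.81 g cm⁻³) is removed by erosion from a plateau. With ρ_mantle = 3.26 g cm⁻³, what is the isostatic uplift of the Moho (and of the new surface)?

Unloading: uplift u = e ρ_c/ρ_m = 1300 m × 2.81/3.26 = 1120 m.

1120 m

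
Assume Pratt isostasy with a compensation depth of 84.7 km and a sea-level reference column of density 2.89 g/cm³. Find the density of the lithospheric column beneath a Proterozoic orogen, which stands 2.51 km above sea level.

2.81 g/cm³

Pratt balance: ρ_ref D = ρ (D + h).
ρ = ρ_ref D/(D + h) = 2.89 × 84.7 km/(84.7 km + 2.51 km) = 2.81 g/cm³.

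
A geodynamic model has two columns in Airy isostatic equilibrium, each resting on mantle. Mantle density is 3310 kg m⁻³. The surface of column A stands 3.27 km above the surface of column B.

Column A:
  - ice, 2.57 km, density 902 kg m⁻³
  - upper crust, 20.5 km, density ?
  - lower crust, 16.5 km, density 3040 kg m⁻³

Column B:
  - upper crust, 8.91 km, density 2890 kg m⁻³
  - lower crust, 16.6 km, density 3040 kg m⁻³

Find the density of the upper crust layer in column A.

2900 kg m⁻³

Take the compensation level at the base of the deeper column (depth z_c below the surface of column A) and equate Σ ρ_i t_i down to z_c; mantle fills any gap and the z_c terms cancel.
Column A: 2.57×902 + 20.5×ρ + 16.5×3040 + (z_c − 39.57)×3310
Column B: 3.27×0 + 8.91×2890 + 16.6×3040 + (z_c − 3.27 − 25.51)×3310
The z_c×3310 term appears on both sides and cancels. Collect the known terms of each column as K = Σ(ρt)_known − 3310 × (depth of known layers): K_A = 52478.14 − 3310×39.57 = −78498.56; K_B = 76213.9 − 3310×(3.27 + 25.51) = −19047.9.
Balance: K_A + 20.5×ρ = K_B, so ρ = (K_B − K_A)/20.5 = 59450.7/20.5 = 2900 kg m⁻³.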